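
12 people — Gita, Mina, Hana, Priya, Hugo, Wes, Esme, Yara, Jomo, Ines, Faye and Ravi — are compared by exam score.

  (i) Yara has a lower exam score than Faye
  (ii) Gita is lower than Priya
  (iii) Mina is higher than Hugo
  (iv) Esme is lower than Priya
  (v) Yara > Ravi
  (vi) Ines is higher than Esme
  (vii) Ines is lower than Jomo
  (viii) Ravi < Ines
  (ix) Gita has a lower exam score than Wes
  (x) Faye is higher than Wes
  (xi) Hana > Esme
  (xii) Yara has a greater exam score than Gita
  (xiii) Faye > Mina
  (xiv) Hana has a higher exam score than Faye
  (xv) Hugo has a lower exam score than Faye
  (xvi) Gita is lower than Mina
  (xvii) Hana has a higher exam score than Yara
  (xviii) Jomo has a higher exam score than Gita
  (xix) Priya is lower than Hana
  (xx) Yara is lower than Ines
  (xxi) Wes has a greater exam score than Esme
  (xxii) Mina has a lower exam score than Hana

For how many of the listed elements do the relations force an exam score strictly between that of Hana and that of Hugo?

2

Chaining upward from Hugo reaches: Mina, Faye.
Chaining downward from Hana reaches: Gita, Esme, Wes, Priya, Ravi, Mina, Yara, Faye.
Strictly between Hugo and Hana are those in both lists: Mina, Faye — 2 elements.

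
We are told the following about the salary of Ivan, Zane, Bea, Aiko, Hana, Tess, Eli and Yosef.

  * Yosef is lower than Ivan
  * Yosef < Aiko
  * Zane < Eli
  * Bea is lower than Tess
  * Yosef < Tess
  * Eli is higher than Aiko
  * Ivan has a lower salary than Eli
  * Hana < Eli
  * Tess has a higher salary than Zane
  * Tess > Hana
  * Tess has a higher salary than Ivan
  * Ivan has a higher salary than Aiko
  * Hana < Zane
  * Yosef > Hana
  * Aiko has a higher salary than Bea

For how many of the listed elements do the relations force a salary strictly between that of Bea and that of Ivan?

The relations place Bea below Ivan. An element lies strictly between them when it is forced above Bea and also forced below Ivan.
Above Bea: {Aiko, Tess, Eli}. Below Ivan: {Hana, Yosef, Aiko}.
Intersection: {Aiko} — 1.

1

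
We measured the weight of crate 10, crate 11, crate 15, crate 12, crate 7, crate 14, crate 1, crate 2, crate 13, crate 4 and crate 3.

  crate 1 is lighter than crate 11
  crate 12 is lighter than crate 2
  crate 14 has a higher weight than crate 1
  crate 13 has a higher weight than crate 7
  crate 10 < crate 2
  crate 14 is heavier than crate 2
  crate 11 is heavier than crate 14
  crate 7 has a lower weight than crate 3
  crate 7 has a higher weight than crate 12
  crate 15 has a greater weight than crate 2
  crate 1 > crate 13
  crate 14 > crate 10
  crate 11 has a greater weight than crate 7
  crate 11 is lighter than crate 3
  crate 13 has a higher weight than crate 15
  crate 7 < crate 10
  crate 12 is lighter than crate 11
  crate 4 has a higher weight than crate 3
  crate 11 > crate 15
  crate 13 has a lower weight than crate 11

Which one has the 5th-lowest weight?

Piecing the relations together gives one ordering: crate 12 < crate 7 < crate 10 < crate 2 < crate 15 < crate 13 < crate 1 < crate 14 < crate 11 < crate 3 < crate 4.
Counting 5 from the smallest end gives crate 15.

crate 15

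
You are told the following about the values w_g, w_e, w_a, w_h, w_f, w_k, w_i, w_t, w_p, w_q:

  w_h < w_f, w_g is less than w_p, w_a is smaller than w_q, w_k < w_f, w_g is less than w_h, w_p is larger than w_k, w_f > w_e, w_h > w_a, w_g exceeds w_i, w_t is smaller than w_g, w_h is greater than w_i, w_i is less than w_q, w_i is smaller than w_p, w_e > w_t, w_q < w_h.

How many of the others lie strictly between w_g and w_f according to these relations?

1

Chaining upward from w_g reaches: w_p, w_h.
Chaining downward from w_f reaches: w_i, w_k, w_t, w_a, w_e, w_q, w_h.
Strictly between w_g and w_f are those in both lists: w_h — 1 element.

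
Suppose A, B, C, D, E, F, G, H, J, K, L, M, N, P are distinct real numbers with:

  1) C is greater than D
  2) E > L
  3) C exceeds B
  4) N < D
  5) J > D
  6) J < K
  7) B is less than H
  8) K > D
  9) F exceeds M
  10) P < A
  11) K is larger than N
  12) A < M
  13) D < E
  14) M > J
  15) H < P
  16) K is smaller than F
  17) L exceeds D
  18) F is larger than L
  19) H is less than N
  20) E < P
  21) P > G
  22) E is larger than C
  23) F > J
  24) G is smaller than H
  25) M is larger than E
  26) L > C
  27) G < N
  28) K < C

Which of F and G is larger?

F

Chaining the given relations: G < H < N < D < J < K < C < L < E < P < A < M < F.
So G < F; F is the larger of the two.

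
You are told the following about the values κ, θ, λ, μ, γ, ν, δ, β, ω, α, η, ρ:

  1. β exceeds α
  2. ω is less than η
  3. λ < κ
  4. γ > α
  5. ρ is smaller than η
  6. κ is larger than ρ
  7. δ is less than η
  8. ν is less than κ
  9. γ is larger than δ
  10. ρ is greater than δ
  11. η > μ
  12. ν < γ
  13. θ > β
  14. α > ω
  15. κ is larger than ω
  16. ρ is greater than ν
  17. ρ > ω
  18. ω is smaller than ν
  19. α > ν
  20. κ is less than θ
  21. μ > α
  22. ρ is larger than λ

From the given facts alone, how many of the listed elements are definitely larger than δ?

The elements the relations force above δ are γ, ρ, η, κ, θ — no chain reaches any other.
That is 5.

5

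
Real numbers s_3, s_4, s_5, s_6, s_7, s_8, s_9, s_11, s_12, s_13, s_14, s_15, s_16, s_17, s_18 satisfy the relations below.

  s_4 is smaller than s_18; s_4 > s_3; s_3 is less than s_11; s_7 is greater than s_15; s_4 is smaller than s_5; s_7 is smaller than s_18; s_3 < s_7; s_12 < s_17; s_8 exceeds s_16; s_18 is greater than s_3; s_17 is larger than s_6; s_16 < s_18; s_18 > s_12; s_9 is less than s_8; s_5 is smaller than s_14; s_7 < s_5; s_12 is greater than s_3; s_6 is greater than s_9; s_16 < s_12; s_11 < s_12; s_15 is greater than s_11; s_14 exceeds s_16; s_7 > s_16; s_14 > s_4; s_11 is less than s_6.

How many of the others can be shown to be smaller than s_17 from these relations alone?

Directly below s_17: s_12, s_6.
One step further: s_3, s_11, s_16, s_9 (6 so far).
Nothing else is reachable below s_17; 6 in all.

6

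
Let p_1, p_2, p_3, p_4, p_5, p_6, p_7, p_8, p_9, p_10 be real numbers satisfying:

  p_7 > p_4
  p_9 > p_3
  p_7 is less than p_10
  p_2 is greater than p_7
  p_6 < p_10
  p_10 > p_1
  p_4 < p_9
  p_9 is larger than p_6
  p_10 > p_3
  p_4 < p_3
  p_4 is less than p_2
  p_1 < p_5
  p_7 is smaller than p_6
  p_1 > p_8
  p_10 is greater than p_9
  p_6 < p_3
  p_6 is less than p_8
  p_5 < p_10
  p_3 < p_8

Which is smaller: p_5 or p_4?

p_4 < p_7 and p_7 < p_6 give p_4 < p_6.
With p_6 < p_8: p_4 < p_7 < p_6 < p_8.
Then p_8 < p_1 extends the chain to p_1.
With p_1 < p_5: p_4 < p_7 < p_6 < p_8 < p_1 < p_5.
So p_4 < p_5; p_4 is the smaller of the two.

p_4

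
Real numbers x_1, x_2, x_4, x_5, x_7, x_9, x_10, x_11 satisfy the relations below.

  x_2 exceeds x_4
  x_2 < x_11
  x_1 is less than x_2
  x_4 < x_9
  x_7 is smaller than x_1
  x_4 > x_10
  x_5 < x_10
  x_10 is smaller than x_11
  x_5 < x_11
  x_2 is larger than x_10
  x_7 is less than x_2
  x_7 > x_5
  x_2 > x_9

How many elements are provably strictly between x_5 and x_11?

Chaining upward from x_5 reaches: x_7, x_1, x_10, x_4, x_9, x_2.
Chaining downward from x_11 reaches: x_7, x_1, x_10, x_4, x_9, x_2.
Strictly between x_5 and x_11 are those in both lists: x_7, x_1, x_10, x_4, x_9, x_2 — 6 elements.

6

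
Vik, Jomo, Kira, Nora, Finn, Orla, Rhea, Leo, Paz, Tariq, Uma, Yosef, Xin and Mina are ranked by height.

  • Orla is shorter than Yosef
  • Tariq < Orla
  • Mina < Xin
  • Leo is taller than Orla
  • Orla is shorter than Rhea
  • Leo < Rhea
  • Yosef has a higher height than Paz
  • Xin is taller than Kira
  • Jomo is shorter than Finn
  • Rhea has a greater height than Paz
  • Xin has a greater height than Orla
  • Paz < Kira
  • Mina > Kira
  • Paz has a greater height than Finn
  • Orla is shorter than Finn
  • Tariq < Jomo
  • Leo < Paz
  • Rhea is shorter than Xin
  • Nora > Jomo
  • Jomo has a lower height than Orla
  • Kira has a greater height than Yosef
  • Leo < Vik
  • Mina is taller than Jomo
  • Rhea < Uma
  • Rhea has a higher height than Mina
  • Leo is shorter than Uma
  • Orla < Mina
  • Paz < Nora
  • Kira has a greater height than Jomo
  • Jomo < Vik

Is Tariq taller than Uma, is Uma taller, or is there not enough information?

Uma

Link the given pairs in sequence: Tariq < Jomo; Jomo < Orla; Orla < Leo; Leo < Paz; Paz < Yosef; Yosef < Kira; Kira < Mina; Mina < Rhea; Rhea < Uma.
Together: Tariq < Jomo < Orla < Leo < Paz < Yosef < Kira < Mina < Rhea < Uma.
So Uma is taller.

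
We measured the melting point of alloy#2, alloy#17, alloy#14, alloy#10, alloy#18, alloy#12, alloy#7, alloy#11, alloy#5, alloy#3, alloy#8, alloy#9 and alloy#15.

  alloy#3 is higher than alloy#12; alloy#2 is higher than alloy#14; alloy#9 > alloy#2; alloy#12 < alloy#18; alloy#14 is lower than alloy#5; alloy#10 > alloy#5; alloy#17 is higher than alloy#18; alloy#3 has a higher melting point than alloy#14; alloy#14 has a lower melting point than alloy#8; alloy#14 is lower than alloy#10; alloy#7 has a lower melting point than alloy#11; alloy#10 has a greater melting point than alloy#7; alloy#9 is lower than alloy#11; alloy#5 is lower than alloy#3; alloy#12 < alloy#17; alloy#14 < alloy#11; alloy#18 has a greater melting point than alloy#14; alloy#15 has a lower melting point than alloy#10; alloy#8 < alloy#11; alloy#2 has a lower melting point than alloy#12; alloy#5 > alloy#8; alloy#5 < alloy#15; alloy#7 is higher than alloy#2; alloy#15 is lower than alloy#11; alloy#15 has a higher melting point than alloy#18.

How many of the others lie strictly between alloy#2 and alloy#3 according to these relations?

1

The relations place alloy#2 below alloy#3. An element lies strictly between them when it is forced above alloy#2 and also forced below alloy#3.
Above alloy#2: {alloy#9, alloy#12, alloy#7, alloy#18, alloy#15, alloy#10, alloy#17, alloy#11}. Below alloy#3: {alloy#14, alloy#8, alloy#5, alloy#12}.
Intersection: {alloy#12} — 1.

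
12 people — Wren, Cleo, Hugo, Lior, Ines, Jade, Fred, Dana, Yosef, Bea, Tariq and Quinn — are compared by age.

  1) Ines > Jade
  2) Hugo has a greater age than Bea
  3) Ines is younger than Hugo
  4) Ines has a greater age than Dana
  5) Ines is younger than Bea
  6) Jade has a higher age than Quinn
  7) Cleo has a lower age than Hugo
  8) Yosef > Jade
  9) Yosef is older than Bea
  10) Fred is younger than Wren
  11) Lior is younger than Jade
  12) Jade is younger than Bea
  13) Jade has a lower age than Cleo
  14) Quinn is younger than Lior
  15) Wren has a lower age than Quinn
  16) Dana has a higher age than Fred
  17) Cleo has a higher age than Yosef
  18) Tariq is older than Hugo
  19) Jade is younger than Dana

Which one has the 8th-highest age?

Jade

Chaining the given pairs: Fred < Wren < Quinn < Lior < Jade < Dana < Ines < Bea < Yosef < Cleo < Hugo < Tariq.
The 8th largest is Jade.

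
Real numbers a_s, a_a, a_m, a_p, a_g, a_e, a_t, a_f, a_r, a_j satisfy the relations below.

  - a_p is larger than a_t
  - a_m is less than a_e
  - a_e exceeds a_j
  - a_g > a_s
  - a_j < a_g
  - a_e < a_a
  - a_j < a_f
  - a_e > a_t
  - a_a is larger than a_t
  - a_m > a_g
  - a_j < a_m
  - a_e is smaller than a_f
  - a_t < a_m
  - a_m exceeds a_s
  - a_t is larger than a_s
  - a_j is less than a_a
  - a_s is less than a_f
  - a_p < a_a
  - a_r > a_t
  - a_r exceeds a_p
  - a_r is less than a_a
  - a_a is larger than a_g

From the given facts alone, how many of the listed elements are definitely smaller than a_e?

5

From a_e the given relations immediately reach a_t, a_j, a_m.
From those, a_s, a_g — 5 in total.
No other element is forced below a_e by the given relations, so the count is 5.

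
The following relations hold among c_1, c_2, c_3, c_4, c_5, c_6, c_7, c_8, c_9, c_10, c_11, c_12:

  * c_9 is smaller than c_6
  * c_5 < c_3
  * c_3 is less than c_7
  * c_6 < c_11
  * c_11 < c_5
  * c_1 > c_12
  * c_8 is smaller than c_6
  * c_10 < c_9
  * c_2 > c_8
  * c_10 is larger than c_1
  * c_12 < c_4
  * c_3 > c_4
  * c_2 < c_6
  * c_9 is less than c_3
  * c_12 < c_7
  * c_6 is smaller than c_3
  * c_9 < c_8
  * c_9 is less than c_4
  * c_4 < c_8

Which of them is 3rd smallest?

Chaining the given pairs: c_12 < c_1 < c_10 < c_9 < c_4 < c_8 < c_2 < c_6 < c_11 < c_5 < c_3 < c_7.
Counting 3 from the smallest end gives c_10.

c_10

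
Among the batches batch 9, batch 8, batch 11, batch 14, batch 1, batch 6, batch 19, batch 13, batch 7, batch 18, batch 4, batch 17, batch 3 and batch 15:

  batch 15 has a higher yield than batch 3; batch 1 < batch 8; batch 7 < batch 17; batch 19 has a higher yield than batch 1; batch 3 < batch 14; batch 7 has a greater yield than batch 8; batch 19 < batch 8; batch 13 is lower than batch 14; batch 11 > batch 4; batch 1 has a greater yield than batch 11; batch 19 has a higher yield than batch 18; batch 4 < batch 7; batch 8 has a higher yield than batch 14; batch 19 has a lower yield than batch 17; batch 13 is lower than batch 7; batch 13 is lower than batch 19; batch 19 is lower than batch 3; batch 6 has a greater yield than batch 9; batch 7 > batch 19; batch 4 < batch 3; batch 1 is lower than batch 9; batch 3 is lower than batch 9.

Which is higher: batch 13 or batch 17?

batch 17

batch 13 < batch 19 and batch 19 < batch 3 give batch 13 < batch 3.
Then batch 3 < batch 14 extends the chain to batch 14.
Then batch 14 < batch 8 extends the chain to batch 8.
With batch 8 < batch 7: batch 13 < batch 19 < batch 3 < batch 14 < batch 8 < batch 7.
Then batch 7 < batch 17 extends the chain to batch 17.
So batch 13 < batch 17; batch 17 is the higher of the two.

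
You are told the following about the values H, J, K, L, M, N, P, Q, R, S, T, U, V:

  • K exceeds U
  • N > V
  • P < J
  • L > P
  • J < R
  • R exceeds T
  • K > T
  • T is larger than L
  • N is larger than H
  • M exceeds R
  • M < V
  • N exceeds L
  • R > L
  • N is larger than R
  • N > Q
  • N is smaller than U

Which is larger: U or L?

The relevant relations are L < R; R < M; M < V; V < N; N < U.
Chaining these gives L < R < M < V < N < U.
So L < U; U is the larger of the two.

U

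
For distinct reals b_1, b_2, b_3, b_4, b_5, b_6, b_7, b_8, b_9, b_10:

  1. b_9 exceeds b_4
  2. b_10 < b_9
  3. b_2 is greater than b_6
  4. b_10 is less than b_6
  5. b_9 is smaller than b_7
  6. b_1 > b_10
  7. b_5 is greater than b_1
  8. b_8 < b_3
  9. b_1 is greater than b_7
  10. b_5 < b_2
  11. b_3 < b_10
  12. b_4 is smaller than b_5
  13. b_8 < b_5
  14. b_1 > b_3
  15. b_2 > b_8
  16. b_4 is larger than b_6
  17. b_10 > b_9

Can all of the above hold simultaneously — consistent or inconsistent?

inconsistent

Chaining the given relations yields b_10 < b_6 < b_4 < b_9, so b_10 < b_9. But one relation states b_9 < b_10. These cannot both hold.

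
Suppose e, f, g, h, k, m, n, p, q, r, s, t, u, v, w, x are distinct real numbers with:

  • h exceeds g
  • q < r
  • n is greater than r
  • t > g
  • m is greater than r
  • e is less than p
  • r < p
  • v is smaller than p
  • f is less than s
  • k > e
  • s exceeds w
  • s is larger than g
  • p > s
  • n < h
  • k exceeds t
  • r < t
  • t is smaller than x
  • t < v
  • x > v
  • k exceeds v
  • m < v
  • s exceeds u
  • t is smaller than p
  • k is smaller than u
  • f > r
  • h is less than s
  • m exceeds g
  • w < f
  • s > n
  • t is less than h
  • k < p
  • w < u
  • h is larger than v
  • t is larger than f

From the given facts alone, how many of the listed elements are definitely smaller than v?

The elements the relations force below v are q, w, g, r, m, f, t — no chain reaches any other.
That is 7.

7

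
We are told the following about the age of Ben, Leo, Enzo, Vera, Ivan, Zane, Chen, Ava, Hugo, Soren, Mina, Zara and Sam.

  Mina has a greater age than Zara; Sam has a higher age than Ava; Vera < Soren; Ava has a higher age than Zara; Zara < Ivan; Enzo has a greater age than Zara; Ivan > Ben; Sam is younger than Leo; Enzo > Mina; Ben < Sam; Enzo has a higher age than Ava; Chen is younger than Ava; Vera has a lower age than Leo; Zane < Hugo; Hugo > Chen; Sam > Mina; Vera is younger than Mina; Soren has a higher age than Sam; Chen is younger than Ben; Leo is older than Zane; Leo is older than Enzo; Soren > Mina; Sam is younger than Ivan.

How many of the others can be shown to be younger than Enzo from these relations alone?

5

The elements the relations force below Enzo are Chen, Vera, Zara, Mina, Ava — no chain reaches any other.
That is 5.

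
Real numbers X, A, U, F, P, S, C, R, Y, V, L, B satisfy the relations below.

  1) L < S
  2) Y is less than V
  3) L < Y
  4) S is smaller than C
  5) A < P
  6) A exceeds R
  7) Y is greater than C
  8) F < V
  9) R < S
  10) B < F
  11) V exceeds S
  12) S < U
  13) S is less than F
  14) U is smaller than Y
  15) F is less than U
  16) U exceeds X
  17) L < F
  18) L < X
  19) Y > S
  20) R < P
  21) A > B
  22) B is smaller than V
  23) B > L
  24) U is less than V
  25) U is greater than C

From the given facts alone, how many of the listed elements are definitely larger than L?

The elements the relations force above L are B, S, C, A, X, F, U, P, Y, V — no chain reaches any other.
That is 10.

10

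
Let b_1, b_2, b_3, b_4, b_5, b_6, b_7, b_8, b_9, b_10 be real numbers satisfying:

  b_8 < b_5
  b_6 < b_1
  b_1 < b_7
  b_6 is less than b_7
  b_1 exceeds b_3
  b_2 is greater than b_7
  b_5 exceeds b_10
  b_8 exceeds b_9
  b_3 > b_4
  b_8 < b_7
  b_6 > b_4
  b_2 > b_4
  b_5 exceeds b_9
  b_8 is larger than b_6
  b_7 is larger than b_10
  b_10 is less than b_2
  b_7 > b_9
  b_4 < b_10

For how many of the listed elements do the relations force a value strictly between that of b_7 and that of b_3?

1

Chaining upward from b_3 reaches: b_1, b_2.
Chaining downward from b_7 reaches: b_9, b_4, b_6, b_10, b_8, b_1.
Strictly between b_3 and b_7 are those in both lists: b_1 — 1 element.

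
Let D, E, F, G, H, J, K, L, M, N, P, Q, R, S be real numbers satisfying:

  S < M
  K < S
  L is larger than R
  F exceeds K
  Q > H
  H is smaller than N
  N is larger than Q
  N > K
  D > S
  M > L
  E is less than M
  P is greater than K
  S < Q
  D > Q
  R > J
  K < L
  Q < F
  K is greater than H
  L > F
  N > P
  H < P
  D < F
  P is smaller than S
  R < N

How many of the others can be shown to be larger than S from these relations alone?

The elements the relations force above S are Q, D, F, L, N, M — no chain reaches any other.
That is 6.

6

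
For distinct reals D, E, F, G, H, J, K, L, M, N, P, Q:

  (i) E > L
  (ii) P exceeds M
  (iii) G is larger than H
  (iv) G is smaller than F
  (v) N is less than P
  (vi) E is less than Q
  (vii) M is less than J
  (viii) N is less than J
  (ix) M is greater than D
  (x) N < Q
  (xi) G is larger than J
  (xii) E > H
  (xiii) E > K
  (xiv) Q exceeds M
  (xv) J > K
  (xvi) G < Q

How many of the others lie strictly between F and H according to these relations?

1

Chaining upward from H reaches: E, G, Q.
Chaining downward from F reaches: N, D, M, K, J, G.
Strictly between H and F are those in both lists: G — 1 element.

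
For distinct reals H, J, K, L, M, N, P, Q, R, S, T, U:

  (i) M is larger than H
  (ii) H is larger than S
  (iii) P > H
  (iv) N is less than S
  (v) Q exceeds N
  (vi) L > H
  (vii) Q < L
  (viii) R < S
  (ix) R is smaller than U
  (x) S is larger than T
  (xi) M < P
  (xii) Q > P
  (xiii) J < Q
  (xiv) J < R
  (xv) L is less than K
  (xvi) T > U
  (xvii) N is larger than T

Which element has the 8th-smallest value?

Chaining the given pairs: J < R < U < T < N < S < H < M < P < Q < L < K.
Counting 8 from the smallest end gives M.

M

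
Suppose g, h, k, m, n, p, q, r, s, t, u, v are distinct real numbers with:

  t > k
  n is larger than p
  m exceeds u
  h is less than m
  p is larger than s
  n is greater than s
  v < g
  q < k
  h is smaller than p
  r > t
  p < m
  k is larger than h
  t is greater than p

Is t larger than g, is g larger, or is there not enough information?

undetermined

Following every chain through t: above t we get r; below t we get s, q, h, k, p.
g is not reached, and no chain runs the other way from g to t.
So the given relations leave the order of t and g undetermined.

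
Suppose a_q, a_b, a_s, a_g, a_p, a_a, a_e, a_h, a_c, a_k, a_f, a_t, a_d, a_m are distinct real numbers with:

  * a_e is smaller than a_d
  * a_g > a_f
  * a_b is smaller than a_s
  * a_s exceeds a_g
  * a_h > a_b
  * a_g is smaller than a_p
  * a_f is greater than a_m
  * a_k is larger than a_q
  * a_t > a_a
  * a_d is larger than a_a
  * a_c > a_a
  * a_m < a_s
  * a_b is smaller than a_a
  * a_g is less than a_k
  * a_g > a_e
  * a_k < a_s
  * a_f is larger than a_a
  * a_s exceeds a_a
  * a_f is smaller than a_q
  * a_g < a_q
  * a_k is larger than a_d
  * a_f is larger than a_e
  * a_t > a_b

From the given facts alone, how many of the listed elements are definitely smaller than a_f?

4

From a_f the given relations immediately reach a_e, a_m, a_a.
From those, a_b — 4 in total.
No other element is forced below a_f by the given relations, so the count is 4.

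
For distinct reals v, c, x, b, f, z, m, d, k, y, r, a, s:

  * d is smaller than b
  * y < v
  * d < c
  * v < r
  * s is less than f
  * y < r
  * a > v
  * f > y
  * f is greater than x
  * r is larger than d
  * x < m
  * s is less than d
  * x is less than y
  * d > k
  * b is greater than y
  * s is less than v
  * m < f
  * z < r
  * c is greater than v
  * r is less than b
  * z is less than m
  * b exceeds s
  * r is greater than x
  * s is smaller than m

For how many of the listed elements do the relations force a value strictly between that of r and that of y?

1

The relations place y below r. An element lies strictly between them when it is forced above y and also forced below r.
Above y: {v, a, f, c, b}. Below r: {s, x, k, d, z, v}.
Intersection: {v} — 1.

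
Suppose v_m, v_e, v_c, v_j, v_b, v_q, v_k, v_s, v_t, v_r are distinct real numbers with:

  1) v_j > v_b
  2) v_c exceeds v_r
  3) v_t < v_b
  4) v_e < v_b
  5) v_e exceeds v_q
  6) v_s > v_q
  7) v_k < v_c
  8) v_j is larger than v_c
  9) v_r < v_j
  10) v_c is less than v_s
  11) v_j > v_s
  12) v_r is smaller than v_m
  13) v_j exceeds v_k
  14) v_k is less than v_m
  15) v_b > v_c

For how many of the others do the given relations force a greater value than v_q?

4

Directly above v_q: v_s, v_e.
One step further: v_b, v_j (4 so far).
Nothing else is reachable above v_q; 4 in all.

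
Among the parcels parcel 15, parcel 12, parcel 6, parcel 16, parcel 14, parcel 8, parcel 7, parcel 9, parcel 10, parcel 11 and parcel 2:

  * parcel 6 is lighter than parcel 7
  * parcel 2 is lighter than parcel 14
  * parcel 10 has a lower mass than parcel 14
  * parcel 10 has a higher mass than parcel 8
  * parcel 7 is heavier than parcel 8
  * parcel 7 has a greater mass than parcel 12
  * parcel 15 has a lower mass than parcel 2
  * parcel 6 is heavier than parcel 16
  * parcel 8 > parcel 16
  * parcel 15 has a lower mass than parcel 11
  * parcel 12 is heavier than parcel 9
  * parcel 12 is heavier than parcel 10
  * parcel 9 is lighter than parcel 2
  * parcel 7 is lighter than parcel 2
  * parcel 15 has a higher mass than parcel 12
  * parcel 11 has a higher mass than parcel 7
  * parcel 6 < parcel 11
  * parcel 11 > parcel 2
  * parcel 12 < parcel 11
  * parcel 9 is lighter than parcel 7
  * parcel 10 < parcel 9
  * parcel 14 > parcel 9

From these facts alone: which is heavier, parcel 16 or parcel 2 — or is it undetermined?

parcel 2

Link the given pairs in sequence: parcel 16 < parcel 8; parcel 8 < parcel 10; parcel 10 < parcel 9; parcel 9 < parcel 12; parcel 12 < parcel 15; parcel 15 < parcel 2.
Together: parcel 16 < parcel 8 < parcel 10 < parcel 9 < parcel 12 < parcel 15 < parcel 2.
So parcel 2 is heavier.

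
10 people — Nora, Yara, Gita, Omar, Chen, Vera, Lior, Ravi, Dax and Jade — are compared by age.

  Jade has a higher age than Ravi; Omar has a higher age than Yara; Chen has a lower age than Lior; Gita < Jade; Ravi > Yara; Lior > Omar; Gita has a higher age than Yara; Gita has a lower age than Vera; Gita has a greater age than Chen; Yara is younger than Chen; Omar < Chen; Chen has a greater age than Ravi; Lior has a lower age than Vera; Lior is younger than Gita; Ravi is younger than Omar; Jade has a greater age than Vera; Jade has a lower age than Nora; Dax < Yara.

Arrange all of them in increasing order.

Nothing is placed below Dax, so it is least; from there Dax < Yara; Yara < Ravi; Ravi < Omar; Omar < Chen; Chen < Lior; Lior < Gita; Gita < Vera; Vera < Jade; Jade < Nora, each given directly.

Dax < Yara < Ravi < Omar < Chen < Lior < Gita < Vera < Jade < Nora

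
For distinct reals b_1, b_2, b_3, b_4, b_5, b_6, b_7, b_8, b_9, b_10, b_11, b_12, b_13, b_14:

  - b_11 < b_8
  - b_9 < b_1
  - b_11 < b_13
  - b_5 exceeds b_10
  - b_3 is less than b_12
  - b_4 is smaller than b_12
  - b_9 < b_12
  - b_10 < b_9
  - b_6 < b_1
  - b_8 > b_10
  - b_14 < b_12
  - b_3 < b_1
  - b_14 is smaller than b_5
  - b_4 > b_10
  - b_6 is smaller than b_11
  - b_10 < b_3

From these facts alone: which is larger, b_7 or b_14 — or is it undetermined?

undetermined

Following every chain through b_14: above b_14 we get b_12, b_5.
b_7 is not reached, and no chain runs the other way from b_7 to b_14.
So the given relations leave the order of b_14 and b_7 undetermined.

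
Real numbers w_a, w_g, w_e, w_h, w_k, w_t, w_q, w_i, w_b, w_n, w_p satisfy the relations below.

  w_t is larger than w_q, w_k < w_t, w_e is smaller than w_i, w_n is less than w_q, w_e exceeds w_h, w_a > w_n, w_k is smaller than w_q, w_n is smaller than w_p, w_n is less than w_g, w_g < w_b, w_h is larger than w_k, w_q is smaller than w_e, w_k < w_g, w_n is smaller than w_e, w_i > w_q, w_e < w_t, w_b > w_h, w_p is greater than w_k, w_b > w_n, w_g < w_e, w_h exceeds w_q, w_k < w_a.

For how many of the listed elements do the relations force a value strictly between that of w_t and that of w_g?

Chaining upward from w_g reaches: w_e, w_i, w_b.
Chaining downward from w_t reaches: w_k, w_n, w_q, w_h, w_e.
Strictly between w_g and w_t are those in both lists: w_e — 1 element.

1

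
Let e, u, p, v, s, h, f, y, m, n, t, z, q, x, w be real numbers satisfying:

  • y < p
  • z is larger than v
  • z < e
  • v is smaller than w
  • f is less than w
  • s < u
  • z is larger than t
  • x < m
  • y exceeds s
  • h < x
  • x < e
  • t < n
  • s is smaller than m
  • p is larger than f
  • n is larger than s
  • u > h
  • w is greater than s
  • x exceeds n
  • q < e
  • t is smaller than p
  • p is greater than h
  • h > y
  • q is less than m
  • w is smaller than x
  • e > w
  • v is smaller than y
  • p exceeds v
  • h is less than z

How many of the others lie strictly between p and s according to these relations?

The relations place s below p. An element lies strictly between them when it is forced above s and also forced below p.
Above s: {w, y, n, h, z, x, e, m, u}. Below p: {v, f, t, y, h}.
Intersection: {y, h} — 2.

2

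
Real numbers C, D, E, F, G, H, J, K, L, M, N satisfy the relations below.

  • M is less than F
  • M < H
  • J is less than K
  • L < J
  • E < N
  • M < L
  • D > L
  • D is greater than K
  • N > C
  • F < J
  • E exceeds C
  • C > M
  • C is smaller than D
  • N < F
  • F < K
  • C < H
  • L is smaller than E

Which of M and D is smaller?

M < L and L < E give M < E.
With E < N: M < L < E < N.
Then N < F extends the chain to F.
Then F < J extends the chain to J.
Then J < K extends the chain to K.
Then K < D extends the chain to D.
So M < D; M is the smaller of the two.

M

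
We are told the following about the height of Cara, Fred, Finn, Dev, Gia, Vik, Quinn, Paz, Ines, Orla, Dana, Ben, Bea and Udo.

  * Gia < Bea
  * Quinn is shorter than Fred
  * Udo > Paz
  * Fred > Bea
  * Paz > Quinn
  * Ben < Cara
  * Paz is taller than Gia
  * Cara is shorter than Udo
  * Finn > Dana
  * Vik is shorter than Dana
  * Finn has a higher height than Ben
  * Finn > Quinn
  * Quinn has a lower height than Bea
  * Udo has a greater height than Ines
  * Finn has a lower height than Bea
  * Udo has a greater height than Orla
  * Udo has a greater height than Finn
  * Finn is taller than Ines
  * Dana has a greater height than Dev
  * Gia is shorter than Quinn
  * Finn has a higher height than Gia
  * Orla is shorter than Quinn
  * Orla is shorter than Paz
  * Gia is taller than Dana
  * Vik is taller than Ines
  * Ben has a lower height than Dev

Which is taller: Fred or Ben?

The relevant relations are Ben < Dev; Dev < Dana; Dana < Gia; Gia < Quinn; Quinn < Finn; Finn < Bea; Bea < Fred.
Chaining these gives Ben < Dev < Dana < Gia < Quinn < Finn < Bea < Fred.
So Ben < Fred; Fred is the taller of the two.

Fred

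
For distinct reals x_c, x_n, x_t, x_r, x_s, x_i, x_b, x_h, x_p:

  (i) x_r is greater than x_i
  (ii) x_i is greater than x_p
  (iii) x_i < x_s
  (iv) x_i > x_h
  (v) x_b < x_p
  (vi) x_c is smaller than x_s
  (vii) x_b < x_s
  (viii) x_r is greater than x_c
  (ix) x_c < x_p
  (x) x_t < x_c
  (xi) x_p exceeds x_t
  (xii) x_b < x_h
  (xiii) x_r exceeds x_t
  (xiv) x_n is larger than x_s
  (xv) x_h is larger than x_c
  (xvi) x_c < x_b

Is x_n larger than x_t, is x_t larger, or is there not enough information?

x_t < x_c and x_c < x_b give x_t < x_b.
With x_b < x_h: x_t < x_c < x_b < x_h.
Then x_h < x_i extends the chain to x_i.
With x_i < x_s: x_t < x_c < x_b < x_h < x_i < x_s.
Then x_s < x_n extends the chain to x_n.
So x_n is larger.

x_n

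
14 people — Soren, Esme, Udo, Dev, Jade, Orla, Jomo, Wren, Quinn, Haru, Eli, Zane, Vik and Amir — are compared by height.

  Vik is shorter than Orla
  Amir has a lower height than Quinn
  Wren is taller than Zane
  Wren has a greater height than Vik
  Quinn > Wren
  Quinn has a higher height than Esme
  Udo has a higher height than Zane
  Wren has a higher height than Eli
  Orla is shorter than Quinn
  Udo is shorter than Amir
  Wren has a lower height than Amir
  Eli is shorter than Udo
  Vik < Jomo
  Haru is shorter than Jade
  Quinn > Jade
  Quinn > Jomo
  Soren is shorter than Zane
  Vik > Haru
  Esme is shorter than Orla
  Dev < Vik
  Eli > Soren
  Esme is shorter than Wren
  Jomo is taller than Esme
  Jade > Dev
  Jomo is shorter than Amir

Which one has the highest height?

Quinn

Haru is not greatest since Haru < Jade; Dev is not greatest since Dev < Jade; Soren is not greatest since Soren < Eli; Esme is not greatest since Esme < Jomo; Vik is not greatest since Vik < Orla; Eli is not greatest since Eli < Wren; Zane is not greatest since Zane < Wren; Jomo is not greatest since Jomo < Quinn; Orla is not greatest since Orla < Quinn; Udo is not greatest since Udo < Amir; Wren is not greatest since Wren < Amir; Jade is not greatest since Jade < Quinn; Amir is not greatest since Amir < Quinn.
Only Quinn has nothing above it, so Quinn is the highest height.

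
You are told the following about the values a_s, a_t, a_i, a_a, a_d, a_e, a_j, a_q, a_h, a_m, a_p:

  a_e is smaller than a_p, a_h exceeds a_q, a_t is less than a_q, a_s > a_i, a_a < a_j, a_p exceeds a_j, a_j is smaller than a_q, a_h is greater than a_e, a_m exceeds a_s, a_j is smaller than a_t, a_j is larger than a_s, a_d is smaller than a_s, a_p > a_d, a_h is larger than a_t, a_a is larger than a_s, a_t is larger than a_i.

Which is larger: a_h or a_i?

a_i < a_s and a_s < a_a give a_i < a_a.
With a_a < a_j: a_i < a_s < a_a < a_j.
With a_j < a_t: a_i < a_s < a_a < a_j < a_t.
With a_t < a_q: a_i < a_s < a_a < a_j < a_t < a_q.
Then a_q < a_h extends the chain to a_h.
So a_i < a_h; a_h is the larger of the two.

a_h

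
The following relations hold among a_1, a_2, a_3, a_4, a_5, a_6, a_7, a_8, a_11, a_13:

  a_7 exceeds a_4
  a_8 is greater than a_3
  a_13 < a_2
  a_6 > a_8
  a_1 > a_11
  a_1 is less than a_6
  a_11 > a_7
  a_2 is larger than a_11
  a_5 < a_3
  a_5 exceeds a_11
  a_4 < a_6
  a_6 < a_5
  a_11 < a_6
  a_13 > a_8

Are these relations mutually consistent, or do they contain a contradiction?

inconsistent

Chaining the given relations yields a_6 < a_5 < a_3 < a_8, so a_6 < a_8. But one relation states a_8 < a_6. These cannot both hold.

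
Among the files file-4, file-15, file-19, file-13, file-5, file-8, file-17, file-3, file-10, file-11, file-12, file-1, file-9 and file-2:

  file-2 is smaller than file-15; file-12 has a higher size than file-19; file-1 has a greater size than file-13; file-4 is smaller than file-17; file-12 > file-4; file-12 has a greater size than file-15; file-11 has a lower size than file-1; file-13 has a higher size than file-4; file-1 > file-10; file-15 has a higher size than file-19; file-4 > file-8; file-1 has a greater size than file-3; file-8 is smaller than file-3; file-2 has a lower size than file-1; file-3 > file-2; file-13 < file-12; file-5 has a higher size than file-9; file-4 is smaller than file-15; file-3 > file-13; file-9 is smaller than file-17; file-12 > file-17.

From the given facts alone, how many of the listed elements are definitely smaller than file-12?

8

Directly below file-12: file-4, file-19, file-13, file-17, file-15.
One step further: file-8, file-2, file-9 (8 so far).
No other element is forced below file-12 by the given relations, so the count is 8.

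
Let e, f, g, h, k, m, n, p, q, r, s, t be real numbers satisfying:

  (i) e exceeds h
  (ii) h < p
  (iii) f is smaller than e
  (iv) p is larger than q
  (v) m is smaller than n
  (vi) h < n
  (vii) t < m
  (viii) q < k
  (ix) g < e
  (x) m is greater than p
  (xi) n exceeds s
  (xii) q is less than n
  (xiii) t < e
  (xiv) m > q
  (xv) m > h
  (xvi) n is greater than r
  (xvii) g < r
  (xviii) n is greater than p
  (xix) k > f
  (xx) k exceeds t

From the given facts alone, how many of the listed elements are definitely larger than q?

4

The elements the relations force above q are p, k, m, n — no chain reaches any other.
That is 4.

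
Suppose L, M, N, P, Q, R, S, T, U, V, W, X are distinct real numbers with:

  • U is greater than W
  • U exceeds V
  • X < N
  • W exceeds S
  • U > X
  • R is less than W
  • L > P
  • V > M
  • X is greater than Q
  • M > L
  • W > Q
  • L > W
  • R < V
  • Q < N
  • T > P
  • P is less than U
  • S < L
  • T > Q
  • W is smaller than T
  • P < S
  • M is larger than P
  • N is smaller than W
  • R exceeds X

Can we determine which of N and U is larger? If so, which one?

U

Chaining the given relations: N < W < L < M < V < U.
So U is larger.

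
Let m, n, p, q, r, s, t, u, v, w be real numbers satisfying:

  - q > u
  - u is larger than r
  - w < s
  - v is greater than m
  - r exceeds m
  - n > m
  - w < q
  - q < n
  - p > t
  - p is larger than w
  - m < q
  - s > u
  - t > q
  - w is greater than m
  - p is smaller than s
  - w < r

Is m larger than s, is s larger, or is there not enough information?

s

The relevant relations are m < w; w < r; r < u; u < q; q < t; t < p; p < s.
Together: m < w < r < u < q < t < p < s.
So s is larger.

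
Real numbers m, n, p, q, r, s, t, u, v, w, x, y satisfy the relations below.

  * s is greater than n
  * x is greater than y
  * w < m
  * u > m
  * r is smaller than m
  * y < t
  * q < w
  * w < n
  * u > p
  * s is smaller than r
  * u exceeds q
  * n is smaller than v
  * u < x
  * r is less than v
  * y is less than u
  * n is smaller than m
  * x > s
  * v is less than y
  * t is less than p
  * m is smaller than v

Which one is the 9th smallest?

Chaining the given pairs: q < w < n < s < r < m < v < y < t < p < u < x.
Counting 9 from the smallest end gives t.

t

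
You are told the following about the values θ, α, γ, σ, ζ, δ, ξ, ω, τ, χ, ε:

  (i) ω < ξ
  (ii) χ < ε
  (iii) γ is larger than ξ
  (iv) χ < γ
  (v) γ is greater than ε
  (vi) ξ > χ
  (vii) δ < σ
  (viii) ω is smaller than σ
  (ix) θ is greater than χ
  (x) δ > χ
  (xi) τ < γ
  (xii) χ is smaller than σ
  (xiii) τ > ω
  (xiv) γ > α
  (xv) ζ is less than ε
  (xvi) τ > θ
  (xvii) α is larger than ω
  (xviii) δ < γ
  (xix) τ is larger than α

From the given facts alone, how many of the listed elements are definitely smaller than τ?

From τ the given relations immediately reach θ, ω, α.
From those, χ — 4 in total.
No other element is forced below τ by the given relations, so the count is 4.

4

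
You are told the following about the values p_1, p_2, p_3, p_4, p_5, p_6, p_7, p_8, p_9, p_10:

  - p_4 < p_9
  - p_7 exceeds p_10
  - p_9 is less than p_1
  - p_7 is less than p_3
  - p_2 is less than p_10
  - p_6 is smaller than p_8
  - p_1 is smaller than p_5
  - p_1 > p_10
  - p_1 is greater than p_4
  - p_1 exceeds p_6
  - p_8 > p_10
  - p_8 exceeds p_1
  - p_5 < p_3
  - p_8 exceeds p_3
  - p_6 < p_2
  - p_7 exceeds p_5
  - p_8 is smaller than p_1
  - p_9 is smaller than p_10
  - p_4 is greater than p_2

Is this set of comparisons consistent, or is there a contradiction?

We have p_8 < p_1 stated directly, yet also p_1 < p_5 < p_7 < p_3 < p_8 by chaining the others — so p_1 < p_8. Contradiction.

inconsistent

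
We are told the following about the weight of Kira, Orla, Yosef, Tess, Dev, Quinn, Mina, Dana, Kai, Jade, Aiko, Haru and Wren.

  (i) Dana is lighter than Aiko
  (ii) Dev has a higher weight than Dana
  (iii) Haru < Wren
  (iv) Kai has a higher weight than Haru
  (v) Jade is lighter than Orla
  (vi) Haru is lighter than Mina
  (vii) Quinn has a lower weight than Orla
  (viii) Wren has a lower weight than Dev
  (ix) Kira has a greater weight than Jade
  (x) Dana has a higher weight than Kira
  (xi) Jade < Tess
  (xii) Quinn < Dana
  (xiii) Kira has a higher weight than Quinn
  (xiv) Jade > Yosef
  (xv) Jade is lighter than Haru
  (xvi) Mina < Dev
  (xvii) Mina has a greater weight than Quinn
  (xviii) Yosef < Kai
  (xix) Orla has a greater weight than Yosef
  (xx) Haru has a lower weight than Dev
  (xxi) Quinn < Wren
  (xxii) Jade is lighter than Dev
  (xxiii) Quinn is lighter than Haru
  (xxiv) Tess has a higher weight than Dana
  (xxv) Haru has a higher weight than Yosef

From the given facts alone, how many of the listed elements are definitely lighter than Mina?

Directly below Mina: Quinn, Haru.
One step further: Yosef, Jade (4 so far).
Nothing else is reachable below Mina; 4 in all.

4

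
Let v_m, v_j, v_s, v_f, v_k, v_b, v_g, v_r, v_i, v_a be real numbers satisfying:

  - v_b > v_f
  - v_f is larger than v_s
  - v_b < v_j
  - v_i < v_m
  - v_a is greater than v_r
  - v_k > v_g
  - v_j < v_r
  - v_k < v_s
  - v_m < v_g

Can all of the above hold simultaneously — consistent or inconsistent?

Every relation is compatible with v_i < v_m < v_g < v_k < v_s < v_f < v_b < v_j < v_r < v_a; the set is consistent.

consistent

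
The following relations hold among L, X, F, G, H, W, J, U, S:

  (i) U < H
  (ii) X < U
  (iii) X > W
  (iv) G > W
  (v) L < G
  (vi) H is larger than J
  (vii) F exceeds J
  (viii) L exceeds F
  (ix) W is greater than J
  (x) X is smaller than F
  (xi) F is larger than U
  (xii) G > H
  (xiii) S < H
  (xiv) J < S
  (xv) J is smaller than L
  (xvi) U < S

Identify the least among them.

J

Chaining upward from J: directly above it, W, F, S, L, H; then X, G; then U.
That covers every other element, and nothing is given below J, so J is the least.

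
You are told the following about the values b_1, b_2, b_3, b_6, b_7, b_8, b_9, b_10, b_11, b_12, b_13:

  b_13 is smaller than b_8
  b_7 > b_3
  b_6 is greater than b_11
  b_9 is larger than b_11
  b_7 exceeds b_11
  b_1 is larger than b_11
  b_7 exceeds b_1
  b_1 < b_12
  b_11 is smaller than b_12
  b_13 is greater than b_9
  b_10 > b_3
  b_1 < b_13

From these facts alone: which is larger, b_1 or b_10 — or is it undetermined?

undetermined

Following every chain through b_1: above b_1 we get b_13, b_8, b_7, b_12; below b_1 we get b_11.
b_10 is not reached, and no chain runs the other way from b_10 to b_1.
So the given relations leave the order of b_1 and b_10 undetermined.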